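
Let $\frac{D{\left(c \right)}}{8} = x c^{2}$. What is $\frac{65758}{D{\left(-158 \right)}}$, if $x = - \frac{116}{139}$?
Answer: $- \frac{4570181}{11583296} \approx -0.39455$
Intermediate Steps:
$x = - \frac{116}{139}$ ($x = \left(-116\right) \frac{1}{139} = - \frac{116}{139} \approx -0.83453$)
$D{\left(c \right)} = - \frac{928 c^{2}}{139}$ ($D{\left(c \right)} = 8 \left(- \frac{116 c^{2}}{139}\right) = - \frac{928 c^{2}}{139}$)
$\frac{65758}{D{\left(-158 \right)}} = \frac{65758}{\left(- \frac{928}{139}\right) \left(-158\right)^{2}} = \frac{65758}{\left(- \frac{928}{139}\right) 24964} = \frac{65758}{- \frac{23166592}{139}} = 65758 \left(- \frac{139}{23166592}\right) = - \frac{4570181}{11583296}$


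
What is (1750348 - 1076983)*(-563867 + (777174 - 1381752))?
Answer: -786789967425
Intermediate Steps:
(1750348 - 1076983)*(-563867 + (777174 - 1381752)) = 673365*(-563867 - 604578) = 673365*(-1168445) = -786789967425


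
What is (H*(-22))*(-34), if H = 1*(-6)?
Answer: -4488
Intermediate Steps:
H = -6
(H*(-22))*(-34) = -6*(-22)*(-34) = 132*(-34) = -4488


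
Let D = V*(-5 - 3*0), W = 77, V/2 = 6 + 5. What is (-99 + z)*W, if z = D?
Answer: -16093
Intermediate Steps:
V = 22 (V = 2*(6 + 5) = 2*11 = 22)
D = -110 (D = 22*(-5 - 3*0) = 22*(-5 + 0) = 22*(-5) = -110)
z = -110
(-99 + z)*W = (-99 - 110)*77 = -209*77 = -16093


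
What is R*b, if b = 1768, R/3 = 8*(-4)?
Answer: -169728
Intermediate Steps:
R = -96 (R = 3*(8*(-4)) = 3*(-32) = -96)
R*b = -96*1768 = -169728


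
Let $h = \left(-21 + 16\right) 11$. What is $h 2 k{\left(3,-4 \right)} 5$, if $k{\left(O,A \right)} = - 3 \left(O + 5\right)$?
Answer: $13200$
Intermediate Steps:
$k{\left(O,A \right)} = -15 - 3 O$ ($k{\left(O,A \right)} = - 3 \left(5 + O\right) = -15 - 3 O$)
$h = -55$ ($h = \left(-5\right) 11 = -55$)
$h 2 k{\left(3,-4 \right)} 5 = - 55 \cdot 2 \left(-15 - 9\right) 5 = - 55 \cdot 2 \left(-24\right) 5 = - 55 \left(\left(-48\right) 5\right) = \left(-55\right) \left(-240\right) = 13200$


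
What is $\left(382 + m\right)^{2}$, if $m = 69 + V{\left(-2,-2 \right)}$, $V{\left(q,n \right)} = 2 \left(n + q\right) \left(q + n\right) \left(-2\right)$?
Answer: $149769$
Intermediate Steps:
$V{\left(q,n \right)} = - 4 \left(n + q\right)^{2}$ ($V{\left(q,n \right)} = 2 \left(n + q\right) \left(n + q\right) \left(-2\right) = 2 \left(n + q\right)^{2} \left(-2\right) = - 4 \left(n + q\right)^{2}$)
$m = 5$ ($m = 69 - 4 \left(-2 - 2\right)^{2} = 69 - 4 \left(-4\right)^{2} = 69 - 64 = 5$)
$\left(382 + m\right)^{2} = \left(382 + 5\right)^{2} = 387^{2} = 149769$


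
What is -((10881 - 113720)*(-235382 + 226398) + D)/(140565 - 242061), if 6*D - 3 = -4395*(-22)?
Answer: 1847843383/202992 ≈ 9103.0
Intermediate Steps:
D = 32231/2 (D = 1/2 + (-4395*(-22))/6 = 1/2 + (1/6)*96690 = 1/2 + 16115 = 32231/2 ≈ 16116.)
-((10881 - 113720)*(-235382 + 226398) + D)/(140565 - 242061) = -((10881 - 113720)*(-235382 + 226398) + 32231/2)/(140565 - 242061) = -(-102839*(-8984) + 32231/2)/(-101496) = -(923905576 + 32231/2)*(-1)/101496 = -1847843383*(-1)/(2*101496) = -1*(-1847843383/202992) = 1847843383/202992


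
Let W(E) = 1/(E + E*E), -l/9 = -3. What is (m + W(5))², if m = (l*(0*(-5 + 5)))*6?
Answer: 1/900 ≈ 0.0011111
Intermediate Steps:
l = 27 (l = -9*(-3) = 27)
W(E) = 1/(E + E²)
m = 0 (m = (27*(0*(-5 + 5)))*6 = (27*(0*0))*6 = (27*0)*6 = 0*6 = 0)
(m + W(5))² = (0 + 1/(5*(1 + 5)))² = (0 + (⅕)/6)² = (0 + (⅕)*(⅙))² = (0 + 1/30)² = (1/30)² = 1/900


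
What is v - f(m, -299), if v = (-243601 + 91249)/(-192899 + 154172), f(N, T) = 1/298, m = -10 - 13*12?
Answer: 5040241/1282294 ≈ 3.9306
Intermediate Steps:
m = -166 (m = -10 - 156 = -166)
f(N, T) = 1/298
v = 16928/4303 (v = -152352/(-38727) = -152352*(-1/38727) = 16928/4303 ≈ 3.9340)
v - f(m, -299) = 16928/4303 - 1*1/298 = 16928/4303 - 1/298 = 5040241/1282294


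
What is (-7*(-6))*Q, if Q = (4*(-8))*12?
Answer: -16128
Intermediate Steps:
Q = -384 (Q = -32*12 = -384)
(-7*(-6))*Q = -7*(-6)*(-384) = 42*(-384) = -16128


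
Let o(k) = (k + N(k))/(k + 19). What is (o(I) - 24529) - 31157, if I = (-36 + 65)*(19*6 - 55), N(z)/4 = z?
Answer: -19265645/346 ≈ -55681.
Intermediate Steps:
N(z) = 4*z
I = 1711 (I = 29*(114 - 55) = 29*59 = 1711)
o(k) = 5*k/(19 + k) (o(k) = (k + 4*k)/(k + 19) = (5*k)/(19 + k) = 5*k/(19 + k))
(o(I) - 24529) - 31157 = (5*1711/(19 + 1711) - 24529) - 31157 = (5*1711/1730 - 24529) - 31157 = (5*1711*(1/1730) - 24529) - 31157 = (1711/346 - 24529) - 31157 = -8485323/346 - 31157 = -19265645/346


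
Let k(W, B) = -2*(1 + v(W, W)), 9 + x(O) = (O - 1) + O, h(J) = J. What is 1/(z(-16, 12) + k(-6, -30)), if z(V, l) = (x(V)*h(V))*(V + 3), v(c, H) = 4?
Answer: -1/8746 ≈ -0.00011434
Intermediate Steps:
x(O) = -10 + 2*O (x(O) = -9 + ((O - 1) + O) = -9 + ((-1 + O) + O) = -9 + (-1 + 2*O) = -10 + 2*O)
k(W, B) = -10 (k(W, B) = -2*(1 + 4) = -2*5 = -10)
z(V, l) = V*(-10 + 2*V)*(3 + V) (z(V, l) = ((-10 + 2*V)*V)*(V + 3) = (V*(-10 + 2*V))*(3 + V) = V*(-10 + 2*V)*(3 + V))
1/(z(-16, 12) + k(-6, -30)) = 1/(2*(-16)*(-5 - 16)*(3 - 16) - 10) = 1/(2*(-16)*(-21)*(-13) - 10) = 1/(-8736 - 10) = 1/(-8746) = -1/8746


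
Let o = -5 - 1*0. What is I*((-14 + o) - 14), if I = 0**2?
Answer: 0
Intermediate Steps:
o = -5 (o = -5 + 0 = -5)
I = 0
I*((-14 + o) - 14) = 0*((-14 - 5) - 14) = 0*(-19 - 14) = 0*(-33) = 0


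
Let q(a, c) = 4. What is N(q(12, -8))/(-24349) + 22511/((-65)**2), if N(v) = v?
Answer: 42161803/7913425 ≈ 5.3279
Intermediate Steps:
N(q(12, -8))/(-24349) + 22511/((-65)**2) = 4/(-24349) + 22511/((-65)**2) = 4*(-1/24349) + 22511/4225 = -4/24349 + 22511*(1/4225) = -4/24349 + 22511/4225 = 42161803/7913425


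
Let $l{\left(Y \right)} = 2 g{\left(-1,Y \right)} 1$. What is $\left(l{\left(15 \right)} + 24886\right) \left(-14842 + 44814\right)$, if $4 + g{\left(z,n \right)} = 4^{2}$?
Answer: $746602520$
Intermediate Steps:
$g{\left(z,n \right)} = 12$ ($g{\left(z,n \right)} = -4 + 4^{2} = -4 + 16 = 12$)
$l{\left(Y \right)} = 24$ ($l{\left(Y \right)} = 2 \cdot 12 \cdot 1 = 24 \cdot 1 = 24$)
$\left(l{\left(15 \right)} + 24886\right) \left(-14842 + 44814\right) = \left(24 + 24886\right) \left(-14842 + 44814\right) = 24910 \cdot 29972 = 746602520$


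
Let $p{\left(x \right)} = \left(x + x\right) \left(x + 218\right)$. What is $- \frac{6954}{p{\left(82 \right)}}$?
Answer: $- \frac{1159}{8200} \approx -0.14134$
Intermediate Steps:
$p{\left(x \right)} = 2 x \left(218 + x\right)$
$- \frac{6954}{p{\left(82 \right)}} = - \frac{6954}{2 \cdot 82 \left(218 + 82\right)} = - \frac{6954}{2 \cdot 82 \cdot 300} = - \frac{6954}{49200} = \left(-1\right) \frac{1159}{8200} = - \frac{1159}{8200}$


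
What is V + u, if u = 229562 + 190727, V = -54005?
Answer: 366284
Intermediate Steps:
u = 420289
V + u = -54005 + 420289 = 366284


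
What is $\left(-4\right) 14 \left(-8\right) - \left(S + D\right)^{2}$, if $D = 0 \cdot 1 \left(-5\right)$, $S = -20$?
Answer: $48$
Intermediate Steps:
$D = 0$ ($D = 0 \left(-5\right) = 0$)
$\left(-4\right) 14 \left(-8\right) - \left(S + D\right)^{2} = \left(-4\right) 14 \left(-8\right) - \left(-20 + 0\right)^{2} = \left(-56\right) \left(-8\right) - \left(-20\right)^{2} = 448 - 400 = 48$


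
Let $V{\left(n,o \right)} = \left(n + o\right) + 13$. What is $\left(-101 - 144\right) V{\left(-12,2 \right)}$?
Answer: $-735$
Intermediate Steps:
$V{\left(n,o \right)} = 13 + n + o$
$\left(-101 - 144\right) V{\left(-12,2 \right)} = \left(-101 - 144\right) \left(13 - 12 + 2\right) = \left(-245\right) 3 = -735$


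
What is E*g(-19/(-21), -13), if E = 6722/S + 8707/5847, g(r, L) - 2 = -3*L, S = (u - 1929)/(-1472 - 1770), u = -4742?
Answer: 5226685806625/39005337 ≈ 1.3400e+5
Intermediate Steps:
S = 6671/3242 (S = (-4742 - 1929)/(-1472 - 1770) = -6671/(-3242) = -6671*(-1/3242) = 6671/3242 ≈ 2.0577)
g(r, L) = 2 - 3*L
E = 127480141625/39005337 (E = 6722/(6671/3242) + 8707/5847 = 6722*(3242/6671) + 8707*(1/5847) = 21792724/6671 + 8707/5847 = 127480141625/39005337 ≈ 3268.3)
E*g(-19/(-21), -13) = 127480141625*(2 - 3*(-13))/39005337 = 127480141625*(2 + 39)/39005337 = (127480141625/39005337)*41 = 5226685806625/39005337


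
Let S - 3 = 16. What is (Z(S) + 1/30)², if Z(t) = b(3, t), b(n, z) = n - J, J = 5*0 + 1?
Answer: 3721/900 ≈ 4.1344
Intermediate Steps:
S = 19 (S = 3 + 16 = 19)
J = 1 (J = 0 + 1 = 1)
b(n, z) = -1 + n (b(n, z) = n - 1*1 = n - 1 = -1 + n)
Z(t) = 2 (Z(t) = -1 + 3 = 2)
(Z(S) + 1/30)² = (2 + 1/30)² = (61/30)² = 3721/900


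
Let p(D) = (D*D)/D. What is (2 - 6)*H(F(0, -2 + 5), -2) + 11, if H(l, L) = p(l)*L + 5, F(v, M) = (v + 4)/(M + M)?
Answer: -11/3 ≈ -3.6667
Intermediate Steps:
p(D) = D (p(D) = D**2/D = D)
F(v, M) = (4 + v)/(2*M) (F(v, M) = (4 + v)/((2*M)) = (4 + v)*(1/(2*M)) = (4 + v)/(2*M))
H(l, L) = 5 + L*l (H(l, L) = l*L + 5 = L*l + 5 = 5 + L*l)
(2 - 6)*H(F(0, -2 + 5), -2) + 11 = (2 - 6)*(5 - (4 + 0)/(-2 + 5)) + 11 = -4*(5 - 4/3) + 11 = -4*11/3 + 11 = -44/3 + 11 = -11/3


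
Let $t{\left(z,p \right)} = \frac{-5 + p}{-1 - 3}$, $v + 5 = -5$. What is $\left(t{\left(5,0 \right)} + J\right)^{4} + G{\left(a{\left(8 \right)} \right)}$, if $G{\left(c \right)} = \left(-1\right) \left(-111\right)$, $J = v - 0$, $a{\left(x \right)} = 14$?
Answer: $\frac{1529041}{256} \approx 5972.8$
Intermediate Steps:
$v = -10$ ($v = -5 - 5 = -10$)
$t{\left(z,p \right)} = \frac{5}{4} - \frac{p}{4}$ ($t{\left(z,p \right)} = \frac{-5 + p}{-4} = \left(-5 + p\right) \left(- \frac{1}{4}\right) = \frac{5}{4} - \frac{p}{4}$)
$J = -10$ ($J = -10 - 0 = -10 + 0 = -10$)
$G{\left(c \right)} = 111$
$\left(t{\left(5,0 \right)} + J\right)^{4} + G{\left(a{\left(8 \right)} \right)} = \left(\left(\frac{5}{4} - 0\right) - 10\right)^{4} + 111 = \left(\left(\frac{5}{4} + 0\right) - 10\right)^{4} + 111 = \left(\frac{5}{4} - 10\right)^{4} + 111 = \left(- \frac{35}{4}\right)^{4} + 111 = \frac{1500625}{256} + 111 = \frac{1529041}{256}$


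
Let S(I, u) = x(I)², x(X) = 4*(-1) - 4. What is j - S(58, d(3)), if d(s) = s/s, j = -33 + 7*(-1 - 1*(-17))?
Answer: 15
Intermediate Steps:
x(X) = -8 (x(X) = -4 - 4 = -8)
j = 79 (j = -33 + 7*(-1 + 17) = -33 + 7*16 = -33 + 112 = 79)
d(s) = 1
S(I, u) = 64 (S(I, u) = (-8)² = 64)
j - S(58, d(3)) = 79 - 1*64 = 79 - 64 = 15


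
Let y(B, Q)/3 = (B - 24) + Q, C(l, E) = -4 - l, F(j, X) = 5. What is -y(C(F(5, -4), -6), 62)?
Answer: -87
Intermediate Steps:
y(B, Q) = -72 + 3*B + 3*Q (y(B, Q) = 3*((B - 24) + Q) = 3*((-24 + B) + Q) = 3*(-24 + B + Q) = -72 + 3*B + 3*Q)
-y(C(F(5, -4), -6), 62) = -(-72 + 3*(-4 - 1*5) + 3*62) = -(-72 + 3*(-4 - 5) + 186) = -(-72 + 3*(-9) + 186) = -(-72 - 27 + 186) = -1*87 = -87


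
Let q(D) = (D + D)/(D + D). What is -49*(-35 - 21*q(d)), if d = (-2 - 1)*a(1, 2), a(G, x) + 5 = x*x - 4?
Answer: 2744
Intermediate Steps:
a(G, x) = -9 + x² (a(G, x) = -5 + (x*x - 4) = -5 + (x² - 4) = -5 + (-4 + x²) = -9 + x²)
d = 15 (d = (-2 - 1)*(-9 + 2²) = -3*(-9 + 4) = -3*(-5) = 15)
q(D) = 1 (q(D) = (2*D)/((2*D)) = (2*D)*(1/(2*D)) = 1)
-49*(-35 - 21*q(d)) = -49*(-35 - 21*1) = -49*(-35 - 21) = -49*(-56) = 2744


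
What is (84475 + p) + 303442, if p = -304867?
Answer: 83050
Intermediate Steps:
(84475 + p) + 303442 = (84475 - 304867) + 303442 = -220392 + 303442 = 83050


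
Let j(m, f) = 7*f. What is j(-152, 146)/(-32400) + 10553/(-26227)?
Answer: -184360597/424877400 ≈ -0.43391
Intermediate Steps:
j(-152, 146)/(-32400) + 10553/(-26227) = (7*146)/(-32400) + 10553/(-26227) = 1022*(-1/32400) + 10553*(-1/26227) = -511/16200 - 10553/26227 = -184360597/424877400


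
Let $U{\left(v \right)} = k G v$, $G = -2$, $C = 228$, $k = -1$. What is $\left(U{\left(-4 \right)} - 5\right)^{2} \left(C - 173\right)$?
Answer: $9295$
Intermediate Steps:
$U{\left(v \right)} = 2 v$ ($U{\left(v \right)} = \left(-1\right) \left(-2\right) v = 2 v$)
$\left(U{\left(-4 \right)} - 5\right)^{2} \left(C - 173\right) = \left(2 \left(-4\right) - 5\right)^{2} \left(228 - 173\right) = \left(-8 - 5\right)^{2} \left(228 - 173\right) = \left(-13\right)^{2} \cdot 55 = 169 \cdot 55 = 9295$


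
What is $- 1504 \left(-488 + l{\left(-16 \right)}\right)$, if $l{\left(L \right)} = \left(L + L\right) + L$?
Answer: $806144$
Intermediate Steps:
$l{\left(L \right)} = 3 L$ ($l{\left(L \right)} = 2 L + L = 3 L$)
$- 1504 \left(-488 + l{\left(-16 \right)}\right) = - 1504 \left(-488 + 3 \left(-16\right)\right) = - 1504 \left(-488 - 48\right) = \left(-1504\right) \left(-536\right) = 806144$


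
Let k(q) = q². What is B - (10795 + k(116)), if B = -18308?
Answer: -42559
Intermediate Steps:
B - (10795 + k(116)) = -18308 - (10795 + 116²) = -18308 - (10795 + 13456) = -18308 - 1*24251 = -18308 - 24251 = -42559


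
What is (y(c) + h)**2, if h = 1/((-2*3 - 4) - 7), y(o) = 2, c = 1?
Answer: 1089/289 ≈ 3.7682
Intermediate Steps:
h = -1/17 (h = 1/((-6 - 4) - 7) = 1/(-10 - 7) = 1/(-17) = -1/17 ≈ -0.058824)
(y(c) + h)**2 = (2 - 1/17)**2 = (33/17)**2 = 1089/289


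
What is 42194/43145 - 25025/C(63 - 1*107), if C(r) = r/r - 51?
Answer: 43272533/86290 ≈ 501.48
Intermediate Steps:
C(r) = -50 (C(r) = 1 - 51 = -50)
42194/43145 - 25025/C(63 - 1*107) = 42194/43145 - 25025/(-50) = 42194*(1/43145) - 25025*(-1/50) = 42194/43145 + 1001/2 = 43272533/86290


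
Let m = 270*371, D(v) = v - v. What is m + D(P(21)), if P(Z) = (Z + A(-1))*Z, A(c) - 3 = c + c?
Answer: 100170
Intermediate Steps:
A(c) = 3 + 2*c (A(c) = 3 + (c + c) = 3 + 2*c)
P(Z) = Z*(1 + Z) (P(Z) = (Z + (3 + 2*(-1)))*Z = (Z + (3 - 2))*Z = (Z + 1)*Z = (1 + Z)*Z = Z*(1 + Z))
D(v) = 0
m = 100170
m + D(P(21)) = 100170 + 0 = 100170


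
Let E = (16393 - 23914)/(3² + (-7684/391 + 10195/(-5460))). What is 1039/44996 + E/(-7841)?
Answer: -5937973993093/110937661262932 ≈ -0.053525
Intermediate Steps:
E = 188897436/314437 (E = -7521/(9 + (-7684*1/391 + 10195*(-1/5460))) = -7521/(9 + (-452/23 - 2039/1092)) = -7521/(9 - 540481/25116) = -7521/(-314437/25116) = -7521*(-25116/314437) = 188897436/314437 ≈ 600.75)
1039/44996 + E/(-7841) = 1039/44996 + (188897436/314437)/(-7841) = 1039*(1/44996) + (188897436/314437)*(-1/7841) = 1039/44996 - 188897436/2465500517 = -5937973993093/110937661262932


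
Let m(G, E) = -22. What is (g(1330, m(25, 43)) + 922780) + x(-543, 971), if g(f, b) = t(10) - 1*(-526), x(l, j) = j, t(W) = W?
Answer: 924287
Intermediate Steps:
g(f, b) = 536 (g(f, b) = 10 - 1*(-526) = 10 + 526 = 536)
(g(1330, m(25, 43)) + 922780) + x(-543, 971) = (536 + 922780) + 971 = 923316 + 971 = 924287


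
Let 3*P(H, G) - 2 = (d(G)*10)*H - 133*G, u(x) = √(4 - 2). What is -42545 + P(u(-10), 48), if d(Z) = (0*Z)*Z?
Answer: -134017/3 ≈ -44672.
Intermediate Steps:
u(x) = √2
d(Z) = 0 (d(Z) = 0*Z = 0)
P(H, G) = ⅔ - 133*G/3 (P(H, G) = ⅔ + ((0*10)*H - 133*G)/3 = ⅔ + (0*H - 133*G)/3 = ⅔ + (0 - 133*G)/3 = ⅔ + (-133*G)/3 = ⅔ - 133*G/3)
-42545 + P(u(-10), 48) = -42545 + (⅔ - 133/3*48) = -42545 + (⅔ - 2128) = -42545 - 6382/3 = -134017/3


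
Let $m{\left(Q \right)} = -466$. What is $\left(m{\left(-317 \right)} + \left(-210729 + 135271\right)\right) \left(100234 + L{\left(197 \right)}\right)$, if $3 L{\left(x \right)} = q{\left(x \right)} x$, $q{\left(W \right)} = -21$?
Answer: $-7505467020$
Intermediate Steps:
$L{\left(x \right)} = - 7 x$ ($L{\left(x \right)} = \frac{\left(-21\right) x}{3} = - 7 x$)
$\left(m{\left(-317 \right)} + \left(-210729 + 135271\right)\right) \left(100234 + L{\left(197 \right)}\right) = \left(-466 + \left(-210729 + 135271\right)\right) \left(100234 - 1379\right) = \left(-466 - 75458\right) \left(100234 - 1379\right) = \left(-75924\right) 98855 = -7505467020$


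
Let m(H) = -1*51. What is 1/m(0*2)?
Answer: -1/51 ≈ -0.019608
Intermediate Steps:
m(H) = -51
1/m(0*2) = 1/(-51) = -1/51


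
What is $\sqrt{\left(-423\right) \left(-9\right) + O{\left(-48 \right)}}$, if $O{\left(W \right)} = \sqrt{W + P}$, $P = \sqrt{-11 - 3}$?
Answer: $\sqrt{3807 + \sqrt{-48 + i \sqrt{14}}} \approx 61.703 + 0.0562 i$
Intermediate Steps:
$P = i \sqrt{14}$ ($P = \sqrt{-11 - 3} = \sqrt{-14} = i \sqrt{14} \approx 3.7417 i$)
$O{\left(W \right)} = \sqrt{W + i \sqrt{14}}$
$\sqrt{\left(-423\right) \left(-9\right) + O{\left(-48 \right)}} = \sqrt{\left(-423\right) \left(-9\right) + \sqrt{-48 + i \sqrt{14}}} = \sqrt{3807 + \sqrt{-48 + i \sqrt{14}}}$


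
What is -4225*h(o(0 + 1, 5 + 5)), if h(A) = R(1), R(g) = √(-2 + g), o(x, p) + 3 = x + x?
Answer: -4225*I ≈ -4225.0*I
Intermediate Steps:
o(x, p) = -3 + 2*x (o(x, p) = -3 + (x + x) = -3 + 2*x)
h(A) = I (h(A) = √(-2 + 1) = √(-1) = I)
-4225*h(o(0 + 1, 5 + 5)) = -4225*I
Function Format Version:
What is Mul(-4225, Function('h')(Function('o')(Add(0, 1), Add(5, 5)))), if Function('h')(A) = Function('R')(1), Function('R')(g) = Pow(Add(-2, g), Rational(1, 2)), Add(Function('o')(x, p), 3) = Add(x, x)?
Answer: Mul(-4225, I) ≈ Mul(-4225.0, I)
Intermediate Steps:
Function('o')(x, p) = Add(-3, Mul(2, x)) (Function('o')(x, p) = Add(-3, Add(x, x)) = Add(-3, Mul(2, x)))
Function('h')(A) = I (Function('h')(A) = Pow(Add(-2, 1), Rational(1, 2)) = Pow(-1, Rational(1, 2)) = I)
Mul(-4225, Function('h')(Function('o')(Add(0, 1), Add(5, 5)))) = Mul(-4225, I)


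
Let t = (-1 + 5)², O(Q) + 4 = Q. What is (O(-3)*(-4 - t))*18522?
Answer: 2593080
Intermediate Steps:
O(Q) = -4 + Q
t = 16 (t = 4² = 16)
(O(-3)*(-4 - t))*18522 = ((-4 - 3)*(-4 - 1*16))*18522 = -7*(-4 - 16)*18522 = -7*(-20)*18522 = 140*18522 = 2593080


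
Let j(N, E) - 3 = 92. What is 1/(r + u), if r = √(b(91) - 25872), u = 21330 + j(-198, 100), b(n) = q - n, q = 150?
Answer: 21425/459056438 - I*√25813/459056438 ≈ 4.6672e-5 - 3.4999e-7*I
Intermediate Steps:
j(N, E) = 95 (j(N, E) = 3 + 92 = 95)
b(n) = 150 - n
u = 21425 (u = 21330 + 95 = 21425)
r = I*√25813 (r = √((150 - 1*91) - 25872) = √((150 - 91) - 25872) = √(59 - 25872) = √(-25813) = I*√25813 ≈ 160.66*I)
1/(r + u) = 1/(I*√25813 + 21425) = 1/(21425 + I*√25813)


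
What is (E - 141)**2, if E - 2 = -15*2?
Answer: 28561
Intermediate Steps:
E = -28 (E = 2 - 15*2 = 2 - 30 = -28)
(E - 141)**2 = (-28 - 141)**2 = (-169)**2 = 28561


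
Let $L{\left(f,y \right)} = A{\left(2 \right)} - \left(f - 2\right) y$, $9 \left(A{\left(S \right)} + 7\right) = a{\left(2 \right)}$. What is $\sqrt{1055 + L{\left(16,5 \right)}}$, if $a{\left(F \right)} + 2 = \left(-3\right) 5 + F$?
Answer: $\frac{\sqrt{8787}}{3} \approx 31.246$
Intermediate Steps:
$a{\left(F \right)} = -17 + F$ ($a{\left(F \right)} = -2 + \left(\left(-3\right) 5 + F\right) = -2 + \left(-15 + F\right) = -17 + F$)
$A{\left(S \right)} = - \frac{26}{3}$ ($A{\left(S \right)} = -7 + \frac{-17 + 2}{9} = -7 + \frac{1}{9} \left(-15\right) = -7 - \frac{5}{3} = - \frac{26}{3}$)
$L{\left(f,y \right)} = - \frac{26}{3} - y \left(-2 + f\right)$ ($L{\left(f,y \right)} = - \frac{26}{3} - \left(f - 2\right) y = - \frac{26}{3} - \left(-2 + f\right) y = - \frac{26}{3} - y \left(-2 + f\right)$)
$\sqrt{1055 + L{\left(16,5 \right)}} = \sqrt{1055 - \left(- \frac{4}{3} + 80\right)} = \sqrt{1055 - \frac{236}{3}} = \sqrt{\frac{2929}{3}} = \frac{\sqrt{8787}}{3}$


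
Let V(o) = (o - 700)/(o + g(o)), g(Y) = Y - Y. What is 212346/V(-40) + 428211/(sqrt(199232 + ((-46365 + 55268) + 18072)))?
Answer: 424692/37 + 428211*sqrt(226207)/226207 ≈ 12379.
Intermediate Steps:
g(Y) = 0
V(o) = (-700 + o)/o (V(o) = (o - 700)/(o + 0) = (-700 + o)/o)
212346/V(-40) + 428211/(sqrt(199232 + ((-46365 + 55268) + 18072))) = 212346/(((-700 - 40)/(-40))) + 428211/(sqrt(199232 + ((-46365 + 55268) + 18072))) = 212346/((-1/40*(-740))) + 428211/(sqrt(199232 + (8903 + 18072))) = 212346/(37/2) + 428211/(sqrt(199232 + 26975)) = 212346*(2/37) + 428211/(sqrt(226207)) = 424692/37 + 428211*(sqrt(226207)/226207) = 424692/37 + 428211*sqrt(226207)/226207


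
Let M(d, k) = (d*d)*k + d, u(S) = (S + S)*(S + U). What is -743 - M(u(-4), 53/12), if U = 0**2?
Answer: -15893/3 ≈ -5297.7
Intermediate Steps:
U = 0
u(S) = 2*S**2 (u(S) = (S + S)*(S + 0) = (2*S)*S = 2*S**2)
M(d, k) = d + k*d**2 (M(d, k) = d**2*k + d = k*d**2 + d = d + k*d**2)
-743 - M(u(-4), 53/12) = -743 - 2*(-4)**2*(1 + (2*(-4)**2)*(53/12)) = -743 - 2*16*(1 + (2*16)*(53*(1/12))) = -743 - 32*(1 + 32*(53/12)) = -743 - 32*(1 + 424/3) = -743 - 32*427/3 = -743 - 1*13664/3 = -743 - 13664/3 = -15893/3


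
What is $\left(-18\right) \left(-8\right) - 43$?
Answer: $101$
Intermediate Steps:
$\left(-18\right) \left(-8\right) - 43 = 144 - 43 = 101$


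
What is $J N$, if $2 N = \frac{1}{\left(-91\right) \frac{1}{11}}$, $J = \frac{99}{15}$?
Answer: $- \frac{363}{910} \approx -0.3989$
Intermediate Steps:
$J = \frac{33}{5}$ ($J = 99 \cdot \frac{1}{15} = \frac{33}{5} \approx 6.6$)
$N = - \frac{11}{182}$ ($N = \frac{1}{2 \left(- \frac{91}{11}\right)} = \frac{1}{2} \left(- \frac{11}{91}\right) = - \frac{11}{182} \approx -0.06044$)
$J N = \frac{33}{5} \left(- \frac{11}{182}\right) = - \frac{363}{910}$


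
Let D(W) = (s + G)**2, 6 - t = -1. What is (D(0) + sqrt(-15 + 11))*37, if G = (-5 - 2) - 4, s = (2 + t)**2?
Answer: 181300 + 74*I ≈ 1.813e+5 + 74.0*I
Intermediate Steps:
t = 7 (t = 6 - 1*(-1) = 6 + 1 = 7)
s = 81 (s = (2 + 7)**2 = 9**2 = 81)
G = -11 (G = -7 - 4 = -11)
D(W) = 4900 (D(W) = (81 - 11)**2 = 70**2 = 4900)
(D(0) + sqrt(-15 + 11))*37 = (4900 + sqrt(-15 + 11))*37 = (4900 + sqrt(-4))*37 = (4900 + 2*I)*37 = 181300 + 74*I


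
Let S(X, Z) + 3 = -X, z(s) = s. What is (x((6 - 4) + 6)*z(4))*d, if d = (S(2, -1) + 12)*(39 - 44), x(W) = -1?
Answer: 140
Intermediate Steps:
S(X, Z) = -3 - X
d = -35 (d = ((-3 - 1*2) + 12)*(39 - 44) = ((-3 - 2) + 12)*(-5) = (-5 + 12)*(-5) = 7*(-5) = -35)
(x((6 - 4) + 6)*z(4))*d = -1*4*(-35) = -4*(-35) = 140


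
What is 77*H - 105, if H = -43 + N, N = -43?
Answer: -6727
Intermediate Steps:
H = -86 (H = -43 - 43 = -86)
77*H - 105 = 77*(-86) - 105 = -6622 - 105 = -6727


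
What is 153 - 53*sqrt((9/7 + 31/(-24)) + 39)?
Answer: 153 - 53*sqrt(275142)/84 ≈ -177.96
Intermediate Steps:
153 - 53*sqrt((9/7 + 31/(-24)) + 39) = 153 - 53*sqrt((9*(1/7) + 31*(-1/24)) + 39) = 153 - 53*sqrt((9/7 - 31/24) + 39) = 153 - 53*sqrt(-1/168 + 39) = 153 - 53*sqrt(275142)/84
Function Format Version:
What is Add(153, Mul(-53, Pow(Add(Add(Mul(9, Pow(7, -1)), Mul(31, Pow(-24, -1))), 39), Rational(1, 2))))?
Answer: Add(153, Mul(Rational(-53, 84), Pow(275142, Rational(1, 2)))) ≈ -177.96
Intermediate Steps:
Add(153, Mul(-53, Pow(Add(Add(Mul(9, Pow(7, -1)), Mul(31, Pow(-24, -1))), 39), Rational(1, 2)))) = Add(153, Mul(-53, Pow(Add(Add(Mul(9, Rational(1, 7)), Mul(31, Rational(-1, 24))), 39), Rational(1, 2)))) = Add(153, Mul(-53, Pow(Add(Add(Rational(9, 7), Rational(-31, 24)), 39), Rational(1, 2)))) = Add(153, Mul(-53, Pow(Add(Rational(-1, 168), 39), Rational(1, 2)))) = Add(153, Mul(-53, Pow(Rational(6551, 168), Rational(1, 2)))) = Add(153, Mul(-53, Mul(Rational(1, 84), Pow(275142, Rational(1, 2))))) = Add(153, Mul(Rational(-53, 84), Pow(275142, Rational(1, 2))))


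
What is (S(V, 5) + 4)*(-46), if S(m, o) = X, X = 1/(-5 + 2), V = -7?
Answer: -506/3 ≈ -168.67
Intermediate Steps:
X = -1/3 (X = 1/(-3) = -1/3 ≈ -0.33333)
S(m, o) = -1/3
(S(V, 5) + 4)*(-46) = (-1/3 + 4)*(-46) = (11/3)*(-46) = -506/3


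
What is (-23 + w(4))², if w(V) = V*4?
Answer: 49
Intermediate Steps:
w(V) = 4*V
(-23 + w(4))² = (-23 + 4*4)² = (-23 + 16)² = (-7)² = 49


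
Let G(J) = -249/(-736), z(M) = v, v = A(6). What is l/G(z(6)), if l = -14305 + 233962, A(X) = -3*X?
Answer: 53889184/83 ≈ 6.4927e+5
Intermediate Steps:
v = -18 (v = -3*6 = -18)
z(M) = -18
G(J) = 249/736 (G(J) = -249*(-1/736) = 249/736)
l = 219657
l/G(z(6)) = 219657/(249/736) = 219657*(736/249) = 53889184/83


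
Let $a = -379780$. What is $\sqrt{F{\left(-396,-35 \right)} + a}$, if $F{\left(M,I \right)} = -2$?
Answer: $3 i \sqrt{42198} \approx 616.26 i$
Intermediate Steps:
$\sqrt{F{\left(-396,-35 \right)} + a} = \sqrt{-2 - 379780} = \sqrt{-379782} = 3 i \sqrt{42198}$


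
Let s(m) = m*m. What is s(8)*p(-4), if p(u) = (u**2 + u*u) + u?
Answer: 1792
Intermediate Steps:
p(u) = u + 2*u**2 (p(u) = (u**2 + u**2) + u = 2*u**2 + u = u + 2*u**2)
s(m) = m**2
s(8)*p(-4) = 8**2*(-4*(1 + 2*(-4))) = 64*(-4*(1 - 8)) = 64*(-4*(-7)) = 64*28 = 1792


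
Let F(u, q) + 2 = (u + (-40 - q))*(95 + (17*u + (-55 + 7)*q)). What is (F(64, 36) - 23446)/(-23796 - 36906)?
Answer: 2818/10117 ≈ 0.27854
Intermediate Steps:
F(u, q) = -2 + (-40 + u - q)*(95 - 48*q + 17*u) (F(u, q) = -2 + (u + (-40 - q))*(95 + (17*u + (-55 + 7)*q)) = -2 + (-40 + u - q)*(95 + (17*u - 48*q)) = -2 + (-40 + u - q)*(95 + (-48*q + 17*u)) = -2 + (-40 + u - q)*(95 - 48*q + 17*u))
(F(64, 36) - 23446)/(-23796 - 36906) = ((-3802 - 585*64 + 17*64**2 + 48*36**2 + 1825*36 - 65*36*64) - 23446)/(-23796 - 36906) = ((-3802 - 37440 + 17*4096 + 48*1296 + 65700 - 149760) - 23446)/(-60702) = ((-3802 - 37440 + 69632 + 62208 + 65700 - 149760) - 23446)*(-1/60702) = (6538 - 23446)*(-1/60702) = -16908*(-1/60702) = 2818/10117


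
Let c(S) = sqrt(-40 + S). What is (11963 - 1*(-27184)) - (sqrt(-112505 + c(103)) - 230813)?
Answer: 269960 - sqrt(-112505 + 3*sqrt(7)) ≈ 2.6996e+5 - 335.41*I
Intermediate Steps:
(11963 - 1*(-27184)) - (sqrt(-112505 + c(103)) - 230813) = (11963 - 1*(-27184)) - (sqrt(-112505 + sqrt(-40 + 103)) - 230813) = (11963 + 27184) - (sqrt(-112505 + sqrt(63)) - 230813) = 39147 - (sqrt(-112505 + 3*sqrt(7)) - 230813) = 39147 - (-230813 + sqrt(-112505 + 3*sqrt(7))) = 39147 + (230813 - sqrt(-112505 + 3*sqrt(7))) = 269960 - sqrt(-112505 + 3*sqrt(7))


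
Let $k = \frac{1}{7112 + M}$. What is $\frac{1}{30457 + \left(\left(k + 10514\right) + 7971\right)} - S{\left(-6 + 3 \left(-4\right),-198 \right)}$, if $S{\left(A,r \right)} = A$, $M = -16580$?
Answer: $\frac{8340900858}{463382855} \approx 18.0$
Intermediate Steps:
$k = - \frac{1}{9468}$ ($k = \frac{1}{7112 - 16580} = \frac{1}{-9468} = - \frac{1}{9468} \approx -0.00010562$)
$\frac{1}{30457 + \left(\left(k + 10514\right) + 7971\right)} - S{\left(-6 + 3 \left(-4\right),-198 \right)} = \frac{1}{30457 + \left(\left(- \frac{1}{9468} + 10514\right) + 7971\right)} - \left(-6 + 3 \left(-4\right)\right) = \frac{1}{30457 + \left(\frac{99546551}{9468} + 7971\right)} - \left(-6 - 12\right) = \frac{1}{30457 + \frac{175015979}{9468}} - -18 = \frac{1}{\frac{463382855}{9468}} + 18 = \frac{9468}{463382855} + 18 = \frac{8340900858}{463382855}$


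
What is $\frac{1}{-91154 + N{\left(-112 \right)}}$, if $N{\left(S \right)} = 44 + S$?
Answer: $- \frac{1}{91222} \approx -1.0962 \cdot 10^{-5}$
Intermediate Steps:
$\frac{1}{-91154 + N{\left(-112 \right)}} = \frac{1}{-91154 + \left(44 - 112\right)} = \frac{1}{-91154 - 68} = \frac{1}{-91222} = - \frac{1}{91222}$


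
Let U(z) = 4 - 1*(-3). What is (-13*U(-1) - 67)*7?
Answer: -1106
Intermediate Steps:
U(z) = 7 (U(z) = 4 + 3 = 7)
(-13*U(-1) - 67)*7 = (-13*7 - 67)*7 = (-91 - 67)*7 = -158*7 = -1106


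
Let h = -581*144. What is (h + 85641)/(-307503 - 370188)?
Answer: -659/225897 ≈ -0.0029173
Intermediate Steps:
h = -83664
(h + 85641)/(-307503 - 370188) = (-83664 + 85641)/(-307503 - 370188) = 1977/(-677691) = 1977*(-1/677691) = -659/225897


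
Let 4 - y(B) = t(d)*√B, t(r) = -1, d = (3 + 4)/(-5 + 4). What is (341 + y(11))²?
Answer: (345 + √11)² ≈ 1.2132e+5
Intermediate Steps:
d = -7 (d = 7/(-1) = 7*(-1) = -7)
y(B) = 4 + √B (y(B) = 4 - (-1)*√B = 4 + √B)
(341 + y(11))² = (341 + (4 + √11))² = (345 + √11)²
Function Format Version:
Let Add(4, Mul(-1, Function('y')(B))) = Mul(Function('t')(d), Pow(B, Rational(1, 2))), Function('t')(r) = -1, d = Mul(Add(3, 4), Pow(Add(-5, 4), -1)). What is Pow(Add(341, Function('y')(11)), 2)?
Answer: Pow(Add(345, Pow(11, Rational(1, 2))), 2) ≈ 1.2132e+5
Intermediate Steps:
d = -7 (d = Mul(7, Pow(-1, -1)) = Mul(7, -1) = -7)
Function('y')(B) = Add(4, Pow(B, Rational(1, 2))) (Function('y')(B) = Add(4, Mul(-1, Mul(-1, Pow(B, Rational(1, 2))))) = Add(4, Pow(B, Rational(1, 2))))
Pow(Add(341, Function('y')(11)), 2) = Pow(Add(341, Add(4, Pow(11, Rational(1, 2)))), 2) = Pow(Add(345, Pow(11, Rational(1, 2))), 2)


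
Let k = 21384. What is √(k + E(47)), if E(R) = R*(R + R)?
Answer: √25802 ≈ 160.63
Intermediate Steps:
E(R) = 2*R² (E(R) = R*(2*R) = 2*R²)
√(k + E(47)) = √(21384 + 2*47²) = √(21384 + 2*2209) = √(21384 + 4418) = √25802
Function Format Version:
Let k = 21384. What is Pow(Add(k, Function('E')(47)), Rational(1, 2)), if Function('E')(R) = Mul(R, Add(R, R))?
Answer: Pow(25802, Rational(1, 2)) ≈ 160.63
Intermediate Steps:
Function('E')(R) = Mul(2, Pow(R, 2)) (Function('E')(R) = Mul(R, Mul(2, R)) = Mul(2, Pow(R, 2)))
Pow(Add(k, Function('E')(47)), Rational(1, 2)) = Pow(Add(21384, Mul(2, Pow(47, 2))), Rational(1, 2)) = Pow(Add(21384, Mul(2, 2209)), Rational(1, 2)) = Pow(Add(21384, 4418), Rational(1, 2)) = Pow(25802, Rational(1, 2))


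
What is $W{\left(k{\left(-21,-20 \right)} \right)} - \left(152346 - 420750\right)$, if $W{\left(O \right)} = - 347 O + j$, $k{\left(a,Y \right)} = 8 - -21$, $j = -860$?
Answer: $257481$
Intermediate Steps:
$k{\left(a,Y \right)} = 29$ ($k{\left(a,Y \right)} = 8 + 21 = 29$)
$W{\left(O \right)} = -860 - 347 O$ ($W{\left(O \right)} = - 347 O - 860 = -860 - 347 O$)
$W{\left(k{\left(-21,-20 \right)} \right)} - \left(152346 - 420750\right) = \left(-860 - 10063\right) - \left(152346 - 420750\right) = \left(-860 - 10063\right) - -268404 = -10923 + 268404 = 257481$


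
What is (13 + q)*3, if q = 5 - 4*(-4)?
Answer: 102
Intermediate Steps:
q = 21 (q = 5 + 16 = 21)
(13 + q)*3 = (13 + 21)*3 = 34*3 = 102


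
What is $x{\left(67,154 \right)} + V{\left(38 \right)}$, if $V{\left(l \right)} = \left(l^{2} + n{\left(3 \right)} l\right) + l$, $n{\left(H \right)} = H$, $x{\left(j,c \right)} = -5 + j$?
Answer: $1658$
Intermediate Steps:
$V{\left(l \right)} = l^{2} + 4 l$ ($V{\left(l \right)} = \left(l^{2} + 3 l\right) + l = l^{2} + 4 l$)
$x{\left(67,154 \right)} + V{\left(38 \right)} = \left(-5 + 67\right) + 38 \left(4 + 38\right) = 62 + 38 \cdot 42 = 62 + 1596 = 1658$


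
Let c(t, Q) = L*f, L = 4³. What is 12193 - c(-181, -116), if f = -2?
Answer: 12321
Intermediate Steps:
L = 64
c(t, Q) = -128 (c(t, Q) = 64*(-2) = -128)
12193 - c(-181, -116) = 12193 - 1*(-128) = 12193 + 128 = 12321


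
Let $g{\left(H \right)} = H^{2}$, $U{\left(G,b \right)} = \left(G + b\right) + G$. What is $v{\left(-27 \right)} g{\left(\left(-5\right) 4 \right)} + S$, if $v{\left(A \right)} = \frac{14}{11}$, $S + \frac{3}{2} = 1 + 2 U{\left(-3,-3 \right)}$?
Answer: $\frac{10793}{22} \approx 490.59$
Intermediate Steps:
$U{\left(G,b \right)} = b + 2 G$
$S = - \frac{37}{2}$ ($S = - \frac{3}{2} + \left(1 + 2 \left(-3 + 2 \left(-3\right)\right)\right) = - \frac{3}{2} + \left(1 + 2 \left(-3 - 6\right)\right) = - \frac{3}{2} + \left(1 + 2 \left(-9\right)\right) = - \frac{3}{2} + \left(1 - 18\right) = - \frac{3}{2} - 17 = - \frac{37}{2} \approx -18.5$)
$v{\left(A \right)} = \frac{14}{11}$ ($v{\left(A \right)} = 14 \cdot \frac{1}{11} = \frac{14}{11}$)
$v{\left(-27 \right)} g{\left(\left(-5\right) 4 \right)} + S = \frac{14 \left(\left(-5\right) 4\right)^{2}}{11} - \frac{37}{2} = \frac{14 \left(-20\right)^{2}}{11} - \frac{37}{2} = \frac{14}{11} \cdot 400 - \frac{37}{2} = \frac{5600}{11} - \frac{37}{2} = \frac{10793}{22}$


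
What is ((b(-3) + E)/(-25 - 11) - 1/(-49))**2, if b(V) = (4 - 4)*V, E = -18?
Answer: 2601/9604 ≈ 0.27082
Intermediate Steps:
b(V) = 0 (b(V) = 0*V = 0)
((b(-3) + E)/(-25 - 11) - 1/(-49))**2 = ((0 - 18)/(-25 - 11) - 1/(-49))**2 = (-18/(-36) - 1*(-1/49))**2 = (-18*(-1/36) + 1/49)**2 = (1/2 + 1/49)**2 = (51/98)**2 = 2601/9604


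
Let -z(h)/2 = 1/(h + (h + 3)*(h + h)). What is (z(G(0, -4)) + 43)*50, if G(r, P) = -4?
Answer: 2125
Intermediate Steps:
z(h) = -2/(h + 2*h*(3 + h)) (z(h) = -2/(h + (h + 3)*(h + h)) = -2/(h + (3 + h)*(2*h)) = -2/(h + 2*h*(3 + h)))
(z(G(0, -4)) + 43)*50 = (-2/(-4*(7 + 2*(-4))) + 43)*50 = (-2*(-1/4)/(7 - 8) + 43)*50 = (-2*(-1/4)/(-1) + 43)*50 = (-2*(-1/4)*(-1) + 43)*50 = (-1/2 + 43)*50 = (85/2)*50 = 2125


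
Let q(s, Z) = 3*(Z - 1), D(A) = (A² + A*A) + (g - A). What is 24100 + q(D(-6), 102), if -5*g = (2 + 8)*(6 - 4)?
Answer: 24403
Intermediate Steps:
g = -4 (g = -(2 + 8)*(6 - 4)/5 = -2*2 = -⅕*20 = -4)
D(A) = -4 - A + 2*A² (D(A) = (A² + A*A) + (-4 - A) = (A² + A²) + (-4 - A) = 2*A² + (-4 - A) = -4 - A + 2*A²)
q(s, Z) = -3 + 3*Z (q(s, Z) = 3*(-1 + Z) = -3 + 3*Z)
24100 + q(D(-6), 102) = 24100 + (-3 + 3*102) = 24100 + (-3 + 306) = 24100 + 303 = 24403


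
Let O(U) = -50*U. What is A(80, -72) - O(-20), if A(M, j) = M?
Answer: -920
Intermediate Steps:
A(80, -72) - O(-20) = 80 - (-50)*(-20) = 80 - 1*1000 = 80 - 1000 = -920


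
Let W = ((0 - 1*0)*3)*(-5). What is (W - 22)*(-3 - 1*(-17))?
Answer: -308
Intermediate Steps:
W = 0 (W = ((0 + 0)*3)*(-5) = (0*3)*(-5) = 0*(-5) = 0)
(W - 22)*(-3 - 1*(-17)) = (0 - 22)*(-3 - 1*(-17)) = -22*(-3 + 17) = -22*14 = -308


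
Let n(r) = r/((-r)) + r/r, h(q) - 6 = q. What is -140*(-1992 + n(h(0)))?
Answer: 278880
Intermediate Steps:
h(q) = 6 + q
n(r) = 0 (n(r) = r*(-1/r) + 1 = -1 + 1 = 0)
-140*(-1992 + n(h(0))) = -140*(-1992 + 0) = -140*(-1992) = 278880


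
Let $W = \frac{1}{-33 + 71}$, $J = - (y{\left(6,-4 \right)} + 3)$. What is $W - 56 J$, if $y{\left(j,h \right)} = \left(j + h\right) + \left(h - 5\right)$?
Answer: $- \frac{8511}{38} \approx -223.97$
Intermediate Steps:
$y{\left(j,h \right)} = -5 + j + 2 h$ ($y{\left(j,h \right)} = \left(h + j\right) + \left(h - 5\right) = \left(h + j\right) + \left(-5 + h\right) = -5 + j + 2 h$)
$J = 4$ ($J = - (\left(-5 + 6 + 2 \left(-4\right)\right) + 3) = - (\left(-5 + 6 - 8\right) + 3) = - (-7 + 3) = \left(-1\right) \left(-4\right) = 4$)
$W = \frac{1}{38} \approx 0.026316$
$W - 56 J = \frac{1}{38} - 224 = - \frac{8511}{38}$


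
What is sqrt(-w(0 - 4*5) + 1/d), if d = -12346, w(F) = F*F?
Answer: I*sqrt(60969498746)/12346 ≈ 20.0*I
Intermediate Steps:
w(F) = F**2
sqrt(-w(0 - 4*5) + 1/d) = sqrt(-(0 - 4*5)**2 + 1/(-12346)) = sqrt(-(0 - 20)**2 - 1/12346) = sqrt(-1*(-20)**2 - 1/12346) = sqrt(-1*400 - 1/12346) = sqrt(-400 - 1/12346) = sqrt(-4938401/12346) = I*sqrt(60969498746)/12346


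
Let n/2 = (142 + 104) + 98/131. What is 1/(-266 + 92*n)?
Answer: 131/5912770 ≈ 2.2155e-5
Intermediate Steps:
n = 64648/131 (n = 2*((142 + 104) + 98/131) = 2*(246 + 98*(1/131)) = 2*(246 + 98/131) = 2*(32324/131) = 64648/131 ≈ 493.50)
1/(-266 + 92*n) = 1/(-266 + 92*(64648/131)) = 1/(-266 + 5947616/131) = 1/(5912770/131) = 131/5912770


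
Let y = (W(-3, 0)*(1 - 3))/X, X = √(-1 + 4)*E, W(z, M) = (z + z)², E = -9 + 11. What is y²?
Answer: 432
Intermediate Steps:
E = 2
W(z, M) = 4*z² (W(z, M) = (2*z)² = 4*z²)
X = 2*√3 (X = √(-1 + 4)*2 = √3*2 = 2*√3 ≈ 3.4641)
y = -12*√3 (y = ((4*(-3)²)*(1 - 3))/((2*√3)) = ((4*9)*(-2))*(√3/6) = (36*(-2))*(√3/6) = -12*√3 ≈ -20.785)
y² = (-12*√3)² = 432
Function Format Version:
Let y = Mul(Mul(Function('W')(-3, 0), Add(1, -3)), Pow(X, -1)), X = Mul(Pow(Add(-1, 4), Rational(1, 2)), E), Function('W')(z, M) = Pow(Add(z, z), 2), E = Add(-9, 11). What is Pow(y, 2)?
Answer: 432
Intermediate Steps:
E = 2
Function('W')(z, M) = Mul(4, Pow(z, 2)) (Function('W')(z, M) = Pow(Mul(2, z), 2) = Mul(4, Pow(z, 2)))
X = Mul(2, Pow(3, Rational(1, 2))) (X = Mul(Pow(Add(-1, 4), Rational(1, 2)), 2) = Mul(Pow(3, Rational(1, 2)), 2) = Mul(2, Pow(3, Rational(1, 2))) ≈ 3.4641)
y = Mul(-12, Pow(3, Rational(1, 2))) (y = Mul(Mul(Mul(4, Pow(-3, 2)), Add(1, -3)), Pow(Mul(2, Pow(3, Rational(1, 2))), -1)) = Mul(Mul(Mul(4, 9), -2), Mul(Rational(1, 6), Pow(3, Rational(1, 2)))) = Mul(Mul(36, -2), Mul(Rational(1, 6), Pow(3, Rational(1, 2)))) = Mul(-72, Mul(Rational(1, 6), Pow(3, Rational(1, 2)))) = Mul(-12, Pow(3, Rational(1, 2))) ≈ -20.785)
Pow(y, 2) = Pow(Mul(-12, Pow(3, Rational(1, 2))), 2) = 432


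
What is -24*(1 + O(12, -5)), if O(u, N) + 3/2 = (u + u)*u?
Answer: -6900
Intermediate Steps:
O(u, N) = -3/2 + 2*u² (O(u, N) = -3/2 + (u + u)*u = -3/2 + (2*u)*u = -3/2 + 2*u²)
-24*(1 + O(12, -5)) = -24*(1 + (-3/2 + 2*12²)) = -24*(1 + (-3/2 + 2*144)) = -24*(1 + (-3/2 + 288)) = -24*(1 + 573/2) = -24*575/2 = -6900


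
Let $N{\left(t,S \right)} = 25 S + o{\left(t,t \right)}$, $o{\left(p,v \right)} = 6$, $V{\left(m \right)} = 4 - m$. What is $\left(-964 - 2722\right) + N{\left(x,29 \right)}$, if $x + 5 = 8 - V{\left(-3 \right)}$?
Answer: $-2955$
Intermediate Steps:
$x = -4$ ($x = -5 + \left(8 - \left(4 - -3\right)\right) = -5 + \left(8 - \left(4 + 3\right)\right) = -5 + \left(8 - 7\right) = -5 + 1 = -4$)
$N{\left(t,S \right)} = 6 + 25 S$ ($N{\left(t,S \right)} = 25 S + 6 = 6 + 25 S$)
$\left(-964 - 2722\right) + N{\left(x,29 \right)} = \left(-964 - 2722\right) + \left(6 + 25 \cdot 29\right) = -3686 + \left(6 + 725\right) = -3686 + 731 = -2955$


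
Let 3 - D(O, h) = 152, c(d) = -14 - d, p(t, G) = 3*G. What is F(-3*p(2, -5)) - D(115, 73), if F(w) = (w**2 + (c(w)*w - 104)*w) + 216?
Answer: -121765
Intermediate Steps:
D(O, h) = -149 (D(O, h) = 3 - 1*152 = 3 - 152 = -149)
F(w) = 216 + w**2 + w*(-104 + w*(-14 - w)) (F(w) = (w**2 + ((-14 - w)*w - 104)*w) + 216 = (w**2 + (w*(-14 - w) - 104)*w) + 216 = (w**2 + (-104 + w*(-14 - w))*w) + 216 = (w**2 + w*(-104 + w*(-14 - w))) + 216 = 216 + w**2 + w*(-104 + w*(-14 - w)))
F(-3*p(2, -5)) - D(115, 73) = (216 - (-9*(-5))**3 - (-312)*3*(-5) - 13*(-9*(-5))**2) - 1*(-149) = (216 - (-3*(-15))**3 - (-312)*(-15) - 13*(-3*(-15))**2) + 149 = (216 - 1*45**3 - 104*45 - 13*45**2) + 149 = (216 - 1*91125 - 4680 - 13*2025) + 149 = (216 - 91125 - 4680 - 26325) + 149 = -121914 + 149 = -121765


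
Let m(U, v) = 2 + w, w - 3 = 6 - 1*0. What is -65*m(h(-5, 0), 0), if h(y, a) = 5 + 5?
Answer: -715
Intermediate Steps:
w = 9 (w = 3 + (6 - 1*0) = 3 + (6 + 0) = 3 + 6 = 9)
h(y, a) = 10
m(U, v) = 11 (m(U, v) = 2 + 9 = 11)
-65*m(h(-5, 0), 0) = -65*11 = -715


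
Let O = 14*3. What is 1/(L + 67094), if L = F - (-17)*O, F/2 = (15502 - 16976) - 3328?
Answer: 1/58204 ≈ 1.7181e-5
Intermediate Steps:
O = 42
F = -9604 (F = 2*((15502 - 16976) - 3328) = 2*(-1474 - 3328) = 2*(-4802) = -9604)
L = -8890 (L = -9604 - (-17)*42 = -9604 - 1*(-714) = -9604 + 714 = -8890)
1/(L + 67094) = 1/(-8890 + 67094) = 1/58204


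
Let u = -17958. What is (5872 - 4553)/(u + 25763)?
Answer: 1319/7805 ≈ 0.16899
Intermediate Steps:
(5872 - 4553)/(u + 25763) = (5872 - 4553)/(-17958 + 25763) = 1319/7805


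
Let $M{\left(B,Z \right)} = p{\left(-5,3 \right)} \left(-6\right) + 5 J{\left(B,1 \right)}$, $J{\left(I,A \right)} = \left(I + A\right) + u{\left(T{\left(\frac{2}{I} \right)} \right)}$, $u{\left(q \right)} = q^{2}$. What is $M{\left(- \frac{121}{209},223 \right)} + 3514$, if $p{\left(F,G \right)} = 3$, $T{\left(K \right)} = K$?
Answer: $\frac{8179324}{2299} \approx 3557.8$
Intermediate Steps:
$J{\left(I,A \right)} = A + I + \frac{4}{I^{2}}$ ($J{\left(I,A \right)} = \left(I + A\right) + \left(\frac{2}{I}\right)^{2} = \left(A + I\right) + \frac{4}{I^{2}} = A + I + \frac{4}{I^{2}}$)
$M{\left(B,Z \right)} = -13 + 5 B + \frac{20}{B^{2}}$ ($M{\left(B,Z \right)} = 3 \left(-6\right) + 5 \left(1 + B + \frac{4}{B^{2}}\right) = -18 + \left(5 + 5 B + \frac{20}{B^{2}}\right) = -13 + 5 B + \frac{20}{B^{2}}$)
$M{\left(- \frac{121}{209},223 \right)} + 3514 = \left(-13 + 5 \left(- \frac{121}{209}\right) + \frac{20}{\frac{121}{361}}\right) + 3514 = \left(-13 + 5 \left(\left(-121\right) \frac{1}{209}\right) + \frac{20}{\frac{121}{361}}\right) + 3514 = \left(-13 + 5 \left(- \frac{11}{19}\right) + \frac{20}{\frac{121}{361}}\right) + 3514 = \left(-13 - \frac{55}{19} + 20 \cdot \frac{361}{121}\right) + 3514 = \left(-13 - \frac{55}{19} + \frac{7220}{121}\right) + 3514 = \frac{100638}{2299} + 3514 = \frac{8179324}{2299}$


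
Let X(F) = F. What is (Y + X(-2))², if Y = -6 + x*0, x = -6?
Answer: 64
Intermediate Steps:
Y = -6 (Y = -6 - 6*0 = -6 + 0 = -6)
(Y + X(-2))² = (-6 - 2)² = (-8)² = 64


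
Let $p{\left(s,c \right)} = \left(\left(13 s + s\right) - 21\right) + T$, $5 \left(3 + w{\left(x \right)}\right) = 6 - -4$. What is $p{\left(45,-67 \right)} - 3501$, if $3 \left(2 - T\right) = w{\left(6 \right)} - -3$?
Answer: $- \frac{8672}{3} \approx -2890.7$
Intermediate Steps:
$w{\left(x \right)} = -1$ ($w{\left(x \right)} = -3 + \frac{6 - -4}{5} = -3 + \frac{6 + 4}{5} = -3 + \frac{1}{5} \cdot 10 = -3 + 2 = -1$)
$T = \frac{4}{3}$ ($T = 2 - \frac{-1 - -3}{3} = 2 - \frac{-1 + 3}{3} = 2 - \frac{2}{3} = \frac{4}{3} \approx 1.3333$)
$p{\left(s,c \right)} = - \frac{59}{3} + 14 s$ ($p{\left(s,c \right)} = \left(\left(13 s + s\right) - 21\right) + \frac{4}{3} = \left(14 s - 21\right) + \frac{4}{3} = \left(-21 + 14 s\right) + \frac{4}{3} = - \frac{59}{3} + 14 s$)
$p{\left(45,-67 \right)} - 3501 = \left(- \frac{59}{3} + 14 \cdot 45\right) - 3501 = \left(- \frac{59}{3} + 630\right) - 3501 = \frac{1831}{3} - 3501 = - \frac{8672}{3}$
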